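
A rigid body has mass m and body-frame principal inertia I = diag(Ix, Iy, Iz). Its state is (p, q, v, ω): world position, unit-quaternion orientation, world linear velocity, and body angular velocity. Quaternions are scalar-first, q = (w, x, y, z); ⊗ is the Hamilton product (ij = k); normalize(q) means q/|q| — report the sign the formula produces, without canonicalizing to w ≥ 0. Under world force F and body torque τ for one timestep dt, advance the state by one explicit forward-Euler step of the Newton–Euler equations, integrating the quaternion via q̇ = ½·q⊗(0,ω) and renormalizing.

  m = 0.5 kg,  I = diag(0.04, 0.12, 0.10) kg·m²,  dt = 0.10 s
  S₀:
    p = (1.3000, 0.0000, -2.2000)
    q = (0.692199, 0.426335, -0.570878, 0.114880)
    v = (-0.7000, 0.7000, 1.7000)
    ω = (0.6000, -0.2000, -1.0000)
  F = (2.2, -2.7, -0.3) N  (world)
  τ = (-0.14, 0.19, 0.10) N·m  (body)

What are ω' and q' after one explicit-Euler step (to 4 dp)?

ω' = (0.2600, -0.0717, -0.8904)
q' = (0.6783, 0.4760, -0.5521, 0.0930)

ω×(Iω) gyroscopic = (-0.0040, 0.0360, -0.0096)
(τ − ω×Iω)/I = (-3.4000, 1.2833, 1.0960)
new body rate ω' = (0.2600, -0.0717, -0.8904)
Hamilton product q⊗(0,ω) = (-0.2550966, 1.0091734, 0.3568232, -0.4349392)
q' = normalize(q + ½dt·q⊗(0,ω)) = (0.6783, 0.4760, -0.5521, 0.0930)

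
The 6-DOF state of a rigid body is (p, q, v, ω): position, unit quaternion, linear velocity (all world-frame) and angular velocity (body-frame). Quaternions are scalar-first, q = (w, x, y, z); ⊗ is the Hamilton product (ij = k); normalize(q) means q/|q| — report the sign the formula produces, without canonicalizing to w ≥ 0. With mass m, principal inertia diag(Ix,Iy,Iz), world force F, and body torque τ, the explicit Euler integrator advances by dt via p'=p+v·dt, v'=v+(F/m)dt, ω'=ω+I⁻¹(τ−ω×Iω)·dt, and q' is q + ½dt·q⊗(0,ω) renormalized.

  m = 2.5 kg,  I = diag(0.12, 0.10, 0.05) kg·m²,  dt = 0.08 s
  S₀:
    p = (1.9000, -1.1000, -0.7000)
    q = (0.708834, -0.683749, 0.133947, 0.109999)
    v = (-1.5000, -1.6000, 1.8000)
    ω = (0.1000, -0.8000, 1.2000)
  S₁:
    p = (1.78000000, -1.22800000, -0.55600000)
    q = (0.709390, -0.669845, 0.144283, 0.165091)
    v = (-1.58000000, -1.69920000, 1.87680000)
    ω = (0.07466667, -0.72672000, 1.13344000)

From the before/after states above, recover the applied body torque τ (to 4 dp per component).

τ = (0.0100, 0.1000, -0.0400)

ω₁ − ω₀ = (-0.02533333, 0.07328000, -0.06656000)
τ = I·(Δω/dt) + ω₀×(Iω₀) = (0.0100, 0.1000, -0.0400)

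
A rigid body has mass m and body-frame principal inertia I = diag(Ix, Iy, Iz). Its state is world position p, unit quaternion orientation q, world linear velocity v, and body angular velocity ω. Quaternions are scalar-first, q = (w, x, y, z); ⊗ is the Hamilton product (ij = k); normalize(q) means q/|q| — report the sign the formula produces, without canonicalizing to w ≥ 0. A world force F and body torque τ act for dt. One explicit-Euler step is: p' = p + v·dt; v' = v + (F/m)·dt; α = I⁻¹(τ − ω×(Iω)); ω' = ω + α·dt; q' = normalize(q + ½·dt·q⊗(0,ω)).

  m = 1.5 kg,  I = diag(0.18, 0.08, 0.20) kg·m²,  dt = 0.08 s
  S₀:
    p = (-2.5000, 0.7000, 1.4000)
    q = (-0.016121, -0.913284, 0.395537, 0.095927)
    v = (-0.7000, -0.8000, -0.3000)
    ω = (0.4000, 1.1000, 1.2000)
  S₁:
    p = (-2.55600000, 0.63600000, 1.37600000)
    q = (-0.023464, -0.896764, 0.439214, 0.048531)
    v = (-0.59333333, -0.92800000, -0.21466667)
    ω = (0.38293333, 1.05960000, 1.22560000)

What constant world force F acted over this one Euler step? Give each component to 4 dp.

F = (2.0000, -2.4000, 1.6000)

velocity change Δv = (0.10666667, -0.12800000, 0.08533333)
applied force F = (2.0000, -2.4000, 1.6000)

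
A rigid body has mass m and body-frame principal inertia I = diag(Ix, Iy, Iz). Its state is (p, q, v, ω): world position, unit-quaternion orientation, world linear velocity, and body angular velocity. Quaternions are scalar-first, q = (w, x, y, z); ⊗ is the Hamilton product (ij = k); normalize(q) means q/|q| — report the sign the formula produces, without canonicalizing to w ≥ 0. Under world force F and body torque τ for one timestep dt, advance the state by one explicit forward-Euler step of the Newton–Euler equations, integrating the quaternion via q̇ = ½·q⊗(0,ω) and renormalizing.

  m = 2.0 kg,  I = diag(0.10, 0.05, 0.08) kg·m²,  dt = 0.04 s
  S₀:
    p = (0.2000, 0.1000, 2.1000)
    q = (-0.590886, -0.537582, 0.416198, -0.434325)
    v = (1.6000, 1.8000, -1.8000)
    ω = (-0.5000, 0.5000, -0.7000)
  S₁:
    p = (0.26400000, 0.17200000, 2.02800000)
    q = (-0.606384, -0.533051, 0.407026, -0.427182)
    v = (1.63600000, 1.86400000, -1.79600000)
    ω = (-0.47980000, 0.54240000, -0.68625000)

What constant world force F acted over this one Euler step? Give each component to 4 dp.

v₁ − v₀ = (0.03600000, 0.06400000, 0.00400000)
m·(v₁−v₀)/dt = (1.8000, 3.2000, 0.2000)

F = (1.8000, 3.2000, 0.2000)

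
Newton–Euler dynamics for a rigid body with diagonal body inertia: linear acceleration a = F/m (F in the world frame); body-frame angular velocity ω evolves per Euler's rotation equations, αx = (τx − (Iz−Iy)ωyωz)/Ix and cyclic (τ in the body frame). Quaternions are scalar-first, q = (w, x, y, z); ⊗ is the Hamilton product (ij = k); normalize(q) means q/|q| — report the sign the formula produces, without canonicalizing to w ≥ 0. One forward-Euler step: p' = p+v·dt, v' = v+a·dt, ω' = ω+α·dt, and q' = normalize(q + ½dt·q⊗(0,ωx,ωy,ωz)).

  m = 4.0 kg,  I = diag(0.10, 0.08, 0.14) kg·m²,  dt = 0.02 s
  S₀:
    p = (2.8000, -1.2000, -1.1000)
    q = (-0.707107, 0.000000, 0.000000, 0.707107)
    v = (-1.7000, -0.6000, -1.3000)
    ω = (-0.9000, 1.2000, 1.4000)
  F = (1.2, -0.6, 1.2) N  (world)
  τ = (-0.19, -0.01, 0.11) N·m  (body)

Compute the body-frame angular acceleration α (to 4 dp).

α = (-2.9080, -0.7550, 0.6314)

gyro term ω×Iω = (0.1008, 0.0504, 0.0216)
(τ − ω×Iω)/I = (-2.9080, -0.7550, 0.6314)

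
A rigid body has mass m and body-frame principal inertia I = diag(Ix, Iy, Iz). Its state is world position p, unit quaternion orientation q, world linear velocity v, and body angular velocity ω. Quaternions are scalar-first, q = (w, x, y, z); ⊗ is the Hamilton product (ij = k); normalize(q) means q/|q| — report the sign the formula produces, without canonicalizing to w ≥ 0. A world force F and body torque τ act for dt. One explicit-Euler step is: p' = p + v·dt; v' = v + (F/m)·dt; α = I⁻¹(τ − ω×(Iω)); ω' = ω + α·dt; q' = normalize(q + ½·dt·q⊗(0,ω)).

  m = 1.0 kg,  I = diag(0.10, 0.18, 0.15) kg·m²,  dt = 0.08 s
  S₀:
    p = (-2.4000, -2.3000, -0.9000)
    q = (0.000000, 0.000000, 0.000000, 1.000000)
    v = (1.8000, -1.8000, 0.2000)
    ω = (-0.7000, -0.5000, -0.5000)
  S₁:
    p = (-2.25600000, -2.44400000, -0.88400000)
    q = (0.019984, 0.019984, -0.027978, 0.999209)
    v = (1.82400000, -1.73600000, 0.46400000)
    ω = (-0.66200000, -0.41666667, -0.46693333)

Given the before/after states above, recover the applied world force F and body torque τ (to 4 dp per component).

F = (0.3000, 0.8000, 3.3000)
τ = (0.0400, 0.1700, 0.0900)

Δv = v₁−v₀ = (0.02400000, 0.06400000, 0.26400000)
F = m·Δv/dt = (0.3000, 0.8000, 3.3000)
rate change Δω = (0.03800000, 0.08333333, 0.03306667)
I·α + gyro = (0.0400, 0.1700, 0.0900)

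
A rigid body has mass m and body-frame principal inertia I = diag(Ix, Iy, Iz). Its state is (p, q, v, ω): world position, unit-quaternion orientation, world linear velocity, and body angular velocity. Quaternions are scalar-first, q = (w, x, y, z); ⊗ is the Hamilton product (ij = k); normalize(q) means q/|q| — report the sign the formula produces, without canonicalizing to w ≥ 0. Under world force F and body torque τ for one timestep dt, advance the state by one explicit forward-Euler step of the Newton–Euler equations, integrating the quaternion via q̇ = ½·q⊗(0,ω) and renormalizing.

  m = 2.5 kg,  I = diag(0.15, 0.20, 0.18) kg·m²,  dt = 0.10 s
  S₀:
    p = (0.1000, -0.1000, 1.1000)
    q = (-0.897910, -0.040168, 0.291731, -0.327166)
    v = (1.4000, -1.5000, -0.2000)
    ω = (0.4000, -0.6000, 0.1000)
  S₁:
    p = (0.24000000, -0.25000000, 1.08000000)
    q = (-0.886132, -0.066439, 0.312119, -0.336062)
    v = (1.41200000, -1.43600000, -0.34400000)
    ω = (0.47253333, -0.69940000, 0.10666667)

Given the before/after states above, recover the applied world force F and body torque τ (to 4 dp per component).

F = (0.3000, 1.6000, -3.6000)
τ = (0.1100, -0.2000, 0.0000)

ω₁ − ω₀ = (0.07253333, -0.09940000, 0.00666667)
precession coupling = (0.0012, -0.0012, -0.0120)
τ = I·(Δω/dt) + ω₀×(Iω₀) = (0.1100, -0.2000, 0.0000)
velocity change Δv = (0.01200000, 0.06400000, -0.14400000)
applied force F = (0.3000, 1.6000, -3.6000)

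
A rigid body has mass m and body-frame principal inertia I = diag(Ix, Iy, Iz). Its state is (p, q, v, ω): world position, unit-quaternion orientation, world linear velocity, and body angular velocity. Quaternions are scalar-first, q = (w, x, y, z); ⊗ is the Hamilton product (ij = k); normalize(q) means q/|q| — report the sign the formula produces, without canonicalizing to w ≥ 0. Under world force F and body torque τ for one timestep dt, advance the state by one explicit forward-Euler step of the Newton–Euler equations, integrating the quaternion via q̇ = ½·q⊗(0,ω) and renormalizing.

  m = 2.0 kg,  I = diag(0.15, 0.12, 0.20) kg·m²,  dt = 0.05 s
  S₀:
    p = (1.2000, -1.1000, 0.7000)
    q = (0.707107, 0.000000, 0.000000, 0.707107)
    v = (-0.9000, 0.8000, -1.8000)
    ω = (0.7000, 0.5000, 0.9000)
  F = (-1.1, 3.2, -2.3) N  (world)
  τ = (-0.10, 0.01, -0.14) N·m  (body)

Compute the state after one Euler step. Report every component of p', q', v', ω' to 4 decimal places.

ω×(Iω) gyroscopic = (0.0360, -0.0315, -0.0105)
angular accel α = (-0.9067, 0.3458, -0.6475)
ω' = ω + α·dt = (0.6547, 0.5173, 0.8676)
2q̇ = q⊗(0,ω) = (-0.6363963, 0.1414214, 0.8485284, 0.6363963)
updated quaternion q' = (0.6909, 0.0035, 0.0212, 0.7227)
a = F/m = (-0.5500, 1.6000, -1.1500)
new position p' = (1.1550, -1.0600, 0.6100)
v' = v + a·dt = (-0.9275, 0.8800, -1.8575)

p' = (1.1550, -1.0600, 0.6100)
q' = (0.6909, 0.0035, 0.0212, 0.7227)
v' = (-0.9275, 0.8800, -1.8575)
ω' = (0.6547, 0.5173, 0.8676)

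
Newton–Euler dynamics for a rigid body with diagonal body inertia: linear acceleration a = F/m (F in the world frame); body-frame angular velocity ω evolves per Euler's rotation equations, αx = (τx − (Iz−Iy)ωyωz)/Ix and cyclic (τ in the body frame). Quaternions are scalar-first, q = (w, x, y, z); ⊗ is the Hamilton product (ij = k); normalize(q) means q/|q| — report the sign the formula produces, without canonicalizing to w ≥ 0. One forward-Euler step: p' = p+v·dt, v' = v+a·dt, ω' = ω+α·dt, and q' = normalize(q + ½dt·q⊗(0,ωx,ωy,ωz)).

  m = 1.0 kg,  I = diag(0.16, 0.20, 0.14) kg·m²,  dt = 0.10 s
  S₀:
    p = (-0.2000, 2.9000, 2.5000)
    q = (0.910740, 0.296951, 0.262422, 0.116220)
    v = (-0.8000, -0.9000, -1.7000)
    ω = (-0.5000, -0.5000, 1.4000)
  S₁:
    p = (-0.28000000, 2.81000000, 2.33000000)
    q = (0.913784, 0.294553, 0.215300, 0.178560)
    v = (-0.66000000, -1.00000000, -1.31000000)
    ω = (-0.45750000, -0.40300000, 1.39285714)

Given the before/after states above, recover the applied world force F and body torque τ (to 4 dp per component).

velocity change Δv = (0.14000000, -0.10000000, 0.39000000)
F = m·Δv/dt = (1.4000, -1.0000, 3.9000)
Δω = ω₁−ω₀ = (0.04250000, 0.09700000, -0.00714286)
precession coupling = (0.0420, -0.0140, 0.0100)
I·α + gyro = (0.1100, 0.1800, 0.0000)

F = (1.4000, -1.0000, 3.9000)
τ = (0.1100, 0.1800, 0.0000)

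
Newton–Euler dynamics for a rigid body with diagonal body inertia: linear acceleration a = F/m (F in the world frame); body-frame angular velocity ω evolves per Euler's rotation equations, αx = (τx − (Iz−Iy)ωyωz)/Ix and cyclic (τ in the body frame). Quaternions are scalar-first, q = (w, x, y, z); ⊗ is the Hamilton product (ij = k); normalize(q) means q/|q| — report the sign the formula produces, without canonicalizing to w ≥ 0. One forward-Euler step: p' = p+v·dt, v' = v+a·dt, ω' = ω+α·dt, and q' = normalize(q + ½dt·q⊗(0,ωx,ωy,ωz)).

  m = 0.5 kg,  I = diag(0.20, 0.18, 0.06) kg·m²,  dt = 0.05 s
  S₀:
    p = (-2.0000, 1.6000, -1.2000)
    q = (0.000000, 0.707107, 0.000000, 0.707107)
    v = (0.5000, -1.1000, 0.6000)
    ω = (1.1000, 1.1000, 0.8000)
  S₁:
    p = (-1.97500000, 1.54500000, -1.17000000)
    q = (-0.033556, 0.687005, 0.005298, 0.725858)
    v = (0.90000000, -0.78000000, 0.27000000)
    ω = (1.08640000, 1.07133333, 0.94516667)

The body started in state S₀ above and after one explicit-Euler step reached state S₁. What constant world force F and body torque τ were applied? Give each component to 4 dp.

velocity change Δv = (0.40000000, 0.32000000, -0.33000000)
applied force F = (4.0000, 3.2000, -3.3000)
Δω = ω₁−ω₀ = (-0.01360000, -0.02866667, 0.14516667)
applied torque τ = (-0.1600, 0.0200, 0.1500)

F = (4.0000, 3.2000, -3.3000)
τ = (-0.1600, 0.0200, 0.1500)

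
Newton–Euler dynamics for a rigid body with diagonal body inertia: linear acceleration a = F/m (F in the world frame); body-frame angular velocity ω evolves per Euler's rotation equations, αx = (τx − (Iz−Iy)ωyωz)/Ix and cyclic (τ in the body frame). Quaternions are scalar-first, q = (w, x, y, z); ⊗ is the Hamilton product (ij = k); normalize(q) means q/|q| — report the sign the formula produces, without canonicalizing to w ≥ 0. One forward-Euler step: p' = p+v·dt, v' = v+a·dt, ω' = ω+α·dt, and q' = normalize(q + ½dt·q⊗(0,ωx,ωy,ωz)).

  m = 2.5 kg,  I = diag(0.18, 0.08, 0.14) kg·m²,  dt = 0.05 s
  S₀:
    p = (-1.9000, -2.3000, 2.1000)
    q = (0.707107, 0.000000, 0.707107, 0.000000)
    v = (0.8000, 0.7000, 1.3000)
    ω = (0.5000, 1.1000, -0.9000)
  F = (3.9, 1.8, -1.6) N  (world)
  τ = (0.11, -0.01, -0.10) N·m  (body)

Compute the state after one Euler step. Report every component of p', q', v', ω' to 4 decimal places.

p' = (-1.8600, -2.2650, 2.1650)
q' = (0.6872, -0.0071, 0.7260, -0.0247)
v' = (0.8780, 0.7360, 1.2680)
ω' = (0.5471, 1.1050, -0.9161)

new position p' = (-1.8600, -2.2650, 2.1650)
new velocity v' = (0.8780, 0.7360, 1.2680)
angular accel α = (0.9411, 0.1000, -0.3214)
ω + α·dt = (0.5471, 1.1050, -0.9161)
q⊗(0,ω) = (-0.7778177, -0.2828428, 0.7778177, -0.9899498)
updated quaternion q' = (0.6872, -0.0071, 0.7260, -0.0247)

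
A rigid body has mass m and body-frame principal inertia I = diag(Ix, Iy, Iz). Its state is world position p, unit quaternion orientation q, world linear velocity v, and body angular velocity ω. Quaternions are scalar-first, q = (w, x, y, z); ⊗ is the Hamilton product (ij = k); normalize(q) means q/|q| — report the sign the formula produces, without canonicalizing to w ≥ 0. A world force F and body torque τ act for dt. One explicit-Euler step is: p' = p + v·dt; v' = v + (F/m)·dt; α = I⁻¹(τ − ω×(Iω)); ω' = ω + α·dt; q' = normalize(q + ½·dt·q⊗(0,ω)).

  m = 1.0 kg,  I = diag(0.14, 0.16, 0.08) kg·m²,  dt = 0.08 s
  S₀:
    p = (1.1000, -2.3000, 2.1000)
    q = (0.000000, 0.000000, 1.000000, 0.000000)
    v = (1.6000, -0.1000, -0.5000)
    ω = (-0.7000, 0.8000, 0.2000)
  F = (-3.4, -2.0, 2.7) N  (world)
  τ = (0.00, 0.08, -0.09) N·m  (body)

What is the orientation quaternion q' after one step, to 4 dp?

q⊗(0,ω) = (-0.8000000, 0.2000000, 0.0000000, 0.7000000)
updated quaternion q' = (-0.0320, 0.0080, 0.9991, 0.0280)

q' = (-0.0320, 0.0080, 0.9991, 0.0280)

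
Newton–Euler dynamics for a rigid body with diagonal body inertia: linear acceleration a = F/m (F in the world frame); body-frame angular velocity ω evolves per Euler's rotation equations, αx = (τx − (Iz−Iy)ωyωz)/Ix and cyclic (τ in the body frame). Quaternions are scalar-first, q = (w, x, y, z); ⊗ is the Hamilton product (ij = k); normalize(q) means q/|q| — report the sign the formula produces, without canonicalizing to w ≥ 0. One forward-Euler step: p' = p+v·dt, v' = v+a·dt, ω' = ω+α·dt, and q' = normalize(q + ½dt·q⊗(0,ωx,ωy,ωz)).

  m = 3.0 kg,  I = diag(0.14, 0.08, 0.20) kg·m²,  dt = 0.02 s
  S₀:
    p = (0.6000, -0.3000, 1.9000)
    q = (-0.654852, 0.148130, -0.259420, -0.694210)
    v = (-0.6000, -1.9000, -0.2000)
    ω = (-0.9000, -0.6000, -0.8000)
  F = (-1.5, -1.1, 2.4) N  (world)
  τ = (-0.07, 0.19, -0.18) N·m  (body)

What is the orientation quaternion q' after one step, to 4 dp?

q' = (-0.6606, 0.1519, -0.2480, -0.6921)

q⊗(0,ω) = (-0.5777030, 0.3803768, 1.1362042, 0.2015256)
updated quaternion q' = (-0.6606, 0.1519, -0.2480, -0.6921)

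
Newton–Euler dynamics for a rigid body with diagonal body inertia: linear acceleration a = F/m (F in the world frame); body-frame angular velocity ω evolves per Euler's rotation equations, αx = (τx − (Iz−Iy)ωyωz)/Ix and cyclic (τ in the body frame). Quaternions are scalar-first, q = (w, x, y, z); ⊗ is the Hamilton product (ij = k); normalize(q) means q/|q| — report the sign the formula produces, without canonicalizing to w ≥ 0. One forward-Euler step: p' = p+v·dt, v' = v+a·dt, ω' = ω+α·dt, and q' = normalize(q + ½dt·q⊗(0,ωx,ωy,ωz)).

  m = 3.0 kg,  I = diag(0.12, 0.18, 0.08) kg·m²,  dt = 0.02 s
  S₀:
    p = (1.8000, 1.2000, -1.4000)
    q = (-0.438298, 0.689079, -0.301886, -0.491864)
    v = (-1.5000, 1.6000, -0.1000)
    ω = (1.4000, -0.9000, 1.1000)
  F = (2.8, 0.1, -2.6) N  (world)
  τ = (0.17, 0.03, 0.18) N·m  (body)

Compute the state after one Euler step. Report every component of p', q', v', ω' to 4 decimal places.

p' = (1.7700, 1.2320, -1.4020)
q' = (-0.4452, 0.6751, -0.3123, -0.4986)
v' = (-1.4813, 1.6007, -0.1173)
ω' = (1.4118, -0.9035, 1.1639)

precession coupling ω×(Iω) = (0.0990, 0.0616, -0.0756)
α = I⁻¹(τ − ω×Iω) = (0.5917, -0.1756, 3.1950)
ω' = ω + α·dt = (1.4118, -0.9035, 1.1639)
Hamilton product q⊗(0,ω) = (-0.6953576, -1.3883694, -1.0521283, -0.6796585)
q + ½dt·q⊗(0,ω), renormalized = (-0.4452, 0.6751, -0.3123, -0.4986)
linear accel F/m = (0.9333, 0.0333, -0.8667)
p' = p + v·dt = (1.7700, 1.2320, -1.4020)
v + (F/m)dt = (-1.4813, 1.6007, -0.1173)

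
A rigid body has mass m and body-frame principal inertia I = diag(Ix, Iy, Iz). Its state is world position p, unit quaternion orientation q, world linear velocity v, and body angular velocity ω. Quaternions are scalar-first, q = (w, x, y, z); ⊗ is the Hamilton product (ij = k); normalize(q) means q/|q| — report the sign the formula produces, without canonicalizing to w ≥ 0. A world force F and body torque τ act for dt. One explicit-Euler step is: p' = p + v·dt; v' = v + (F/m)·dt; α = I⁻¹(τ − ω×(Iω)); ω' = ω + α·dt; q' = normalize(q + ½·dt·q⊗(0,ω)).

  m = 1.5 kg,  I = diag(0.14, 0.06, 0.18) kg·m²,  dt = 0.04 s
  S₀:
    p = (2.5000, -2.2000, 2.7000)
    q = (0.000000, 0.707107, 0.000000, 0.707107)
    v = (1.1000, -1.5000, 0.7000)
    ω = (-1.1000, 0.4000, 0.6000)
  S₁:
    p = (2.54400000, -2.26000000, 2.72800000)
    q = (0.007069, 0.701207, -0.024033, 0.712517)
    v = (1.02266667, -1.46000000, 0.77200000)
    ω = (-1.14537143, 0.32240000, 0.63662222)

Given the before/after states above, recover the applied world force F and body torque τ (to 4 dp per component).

Δv = v₁−v₀ = (-0.07733333, 0.04000000, 0.07200000)
m·(v₁−v₀)/dt = (-2.9000, 1.5000, 2.7000)
ω₁ − ω₀ = (-0.04537143, -0.07760000, 0.03662222)
precession coupling = (0.0288, 0.0264, 0.0352)
I·α + gyro = (-0.1300, -0.0900, 0.2000)

F = (-2.9000, 1.5000, 2.7000)
τ = (-0.1300, -0.0900, 0.2000)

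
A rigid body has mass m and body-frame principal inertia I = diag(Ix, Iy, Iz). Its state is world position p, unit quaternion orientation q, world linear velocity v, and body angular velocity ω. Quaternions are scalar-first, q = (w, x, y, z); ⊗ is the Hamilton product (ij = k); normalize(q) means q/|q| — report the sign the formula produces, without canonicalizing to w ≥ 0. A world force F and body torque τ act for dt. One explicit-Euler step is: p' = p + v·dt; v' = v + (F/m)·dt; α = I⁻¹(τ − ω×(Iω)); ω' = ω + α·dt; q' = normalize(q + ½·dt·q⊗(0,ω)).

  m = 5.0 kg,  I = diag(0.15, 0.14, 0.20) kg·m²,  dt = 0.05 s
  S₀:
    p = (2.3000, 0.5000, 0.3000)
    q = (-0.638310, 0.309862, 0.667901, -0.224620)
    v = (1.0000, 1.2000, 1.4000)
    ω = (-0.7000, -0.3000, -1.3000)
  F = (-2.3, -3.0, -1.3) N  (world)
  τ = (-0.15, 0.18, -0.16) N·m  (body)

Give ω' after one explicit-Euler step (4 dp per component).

ω' = (-0.7578, -0.2195, -1.3395)

α = I⁻¹(τ − ω×Iω) = (-1.1560, 1.6107, -0.7895)
ω' = ω + α·dt = (-0.7578, -0.2195, -1.3395)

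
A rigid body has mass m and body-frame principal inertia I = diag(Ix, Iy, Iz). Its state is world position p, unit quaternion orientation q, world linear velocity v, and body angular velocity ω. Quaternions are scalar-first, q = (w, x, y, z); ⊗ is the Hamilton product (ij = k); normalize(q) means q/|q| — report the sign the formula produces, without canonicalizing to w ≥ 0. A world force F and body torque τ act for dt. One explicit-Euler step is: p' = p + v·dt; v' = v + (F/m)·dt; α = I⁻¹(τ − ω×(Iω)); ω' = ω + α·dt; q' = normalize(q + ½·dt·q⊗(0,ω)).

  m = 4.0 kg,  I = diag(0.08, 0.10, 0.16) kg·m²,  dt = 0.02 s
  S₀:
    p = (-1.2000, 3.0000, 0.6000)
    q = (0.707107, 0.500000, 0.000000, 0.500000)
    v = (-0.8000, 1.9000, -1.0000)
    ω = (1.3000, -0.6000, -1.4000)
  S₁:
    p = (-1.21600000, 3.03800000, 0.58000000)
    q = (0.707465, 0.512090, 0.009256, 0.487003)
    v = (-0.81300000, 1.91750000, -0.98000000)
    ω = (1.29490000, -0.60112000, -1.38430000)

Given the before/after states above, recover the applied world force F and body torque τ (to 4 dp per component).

F = (-2.6000, 3.5000, 4.0000)
τ = (0.0300, 0.1400, 0.1100)

rate change Δω = (-0.00510000, -0.00112000, 0.01570000)
applied torque τ = (0.0300, 0.1400, 0.1100)
v₁ − v₀ = (-0.01300000, 0.01750000, 0.02000000)
applied force F = (-2.6000, 3.5000, 4.0000)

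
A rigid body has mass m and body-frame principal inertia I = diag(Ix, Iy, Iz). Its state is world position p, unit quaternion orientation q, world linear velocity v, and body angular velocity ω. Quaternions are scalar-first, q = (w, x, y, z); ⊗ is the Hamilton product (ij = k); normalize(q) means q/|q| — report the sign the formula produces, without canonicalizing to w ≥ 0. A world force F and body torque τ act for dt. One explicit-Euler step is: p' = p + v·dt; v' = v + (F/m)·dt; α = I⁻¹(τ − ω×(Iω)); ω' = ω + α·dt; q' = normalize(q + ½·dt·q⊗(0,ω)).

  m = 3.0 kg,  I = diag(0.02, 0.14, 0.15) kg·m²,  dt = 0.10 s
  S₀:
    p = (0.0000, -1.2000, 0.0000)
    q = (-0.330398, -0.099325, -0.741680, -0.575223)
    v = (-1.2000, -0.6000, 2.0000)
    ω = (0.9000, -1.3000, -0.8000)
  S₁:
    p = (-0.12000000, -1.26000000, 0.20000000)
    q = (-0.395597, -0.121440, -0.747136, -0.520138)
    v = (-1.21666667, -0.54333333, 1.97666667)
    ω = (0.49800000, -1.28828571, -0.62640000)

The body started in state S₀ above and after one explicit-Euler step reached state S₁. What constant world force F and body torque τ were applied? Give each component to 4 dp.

F = (-0.5000, 1.7000, -0.7000)
τ = (-0.0700, 0.1100, 0.1200)

Δv = v₁−v₀ = (-0.01666667, 0.05666667, -0.02333333)
applied force F = (-0.5000, 1.7000, -0.7000)
rate change Δω = (-0.40200000, 0.01171429, 0.17360000)
gyro term ω₀×Iω₀ = (0.0104, 0.0936, -0.1404)
applied torque τ = (-0.0700, 0.1100, 0.1200)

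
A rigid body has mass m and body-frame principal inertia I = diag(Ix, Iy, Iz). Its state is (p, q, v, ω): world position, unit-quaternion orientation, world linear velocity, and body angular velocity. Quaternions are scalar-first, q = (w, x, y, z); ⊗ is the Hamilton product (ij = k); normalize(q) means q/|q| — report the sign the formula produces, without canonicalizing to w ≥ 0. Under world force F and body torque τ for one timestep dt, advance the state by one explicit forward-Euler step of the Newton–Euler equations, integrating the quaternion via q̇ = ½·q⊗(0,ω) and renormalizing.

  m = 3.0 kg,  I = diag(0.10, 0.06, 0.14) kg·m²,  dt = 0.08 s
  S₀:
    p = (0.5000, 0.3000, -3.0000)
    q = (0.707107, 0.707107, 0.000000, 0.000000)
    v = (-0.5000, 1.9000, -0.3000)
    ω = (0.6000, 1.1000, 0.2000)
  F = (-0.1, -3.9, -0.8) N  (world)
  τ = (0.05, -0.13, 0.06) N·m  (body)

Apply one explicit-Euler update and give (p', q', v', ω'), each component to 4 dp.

gyro term ω×Iω = (0.0176, -0.0048, -0.0264)
angular accel α = (0.3240, -2.0867, 0.6171)
ω + α·dt = (0.6259, 0.9331, 0.2494)
2q̇ = q⊗(0,ω) = (-0.4242642, 0.4242642, 0.6363963, 0.9192391)
q + ½dt·q⊗(0,ω), renormalized = (0.6892, 0.7231, 0.0254, 0.0367)
linear accel F/m = (-0.0333, -1.3000, -0.2667)
p + v·dt = (0.4600, 0.4520, -3.0240)
v + (F/m)dt = (-0.5027, 1.7960, -0.3213)

p' = (0.4600, 0.4520, -3.0240)
q' = (0.6892, 0.7231, 0.0254, 0.0367)
v' = (-0.5027, 1.7960, -0.3213)
ω' = (0.6259, 0.9331, 0.2494)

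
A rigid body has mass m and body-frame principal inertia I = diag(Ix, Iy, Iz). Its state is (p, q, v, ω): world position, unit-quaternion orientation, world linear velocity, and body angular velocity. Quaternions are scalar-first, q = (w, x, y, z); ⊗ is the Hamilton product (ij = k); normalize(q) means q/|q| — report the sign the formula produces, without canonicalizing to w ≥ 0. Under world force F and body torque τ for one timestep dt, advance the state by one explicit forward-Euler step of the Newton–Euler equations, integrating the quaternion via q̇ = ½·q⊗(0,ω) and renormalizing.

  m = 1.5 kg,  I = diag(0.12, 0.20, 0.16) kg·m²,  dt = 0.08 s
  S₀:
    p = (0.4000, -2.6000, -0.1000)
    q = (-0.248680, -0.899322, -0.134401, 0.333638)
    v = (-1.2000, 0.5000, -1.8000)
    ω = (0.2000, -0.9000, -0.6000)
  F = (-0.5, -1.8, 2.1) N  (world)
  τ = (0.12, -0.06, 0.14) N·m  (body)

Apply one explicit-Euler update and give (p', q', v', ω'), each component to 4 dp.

a = (-0.3333, -1.2000, 1.4000)
new position p' = (0.3040, -2.5600, -0.2440)
v' = v + a·dt = (-1.2267, 0.4040, -1.6880)
ω×(Iω) gyroscopic = (-0.0216, 0.0048, -0.0144)
angular accel α = (1.1800, -0.3240, 0.9650)
ω' = ω + α·dt = (0.2944, -0.9259, -0.5228)
q⊗(0,ω) = (0.2590863, 0.3311788, -0.2490536, 0.9854780)
updated quaternion q' = (-0.2381, -0.8852, -0.1442, 0.3727)

p' = (0.3040, -2.5600, -0.2440)
q' = (-0.2381, -0.8852, -0.1442, 0.3727)
v' = (-1.2267, 0.4040, -1.6880)
ω' = (0.2944, -0.9259, -0.5228)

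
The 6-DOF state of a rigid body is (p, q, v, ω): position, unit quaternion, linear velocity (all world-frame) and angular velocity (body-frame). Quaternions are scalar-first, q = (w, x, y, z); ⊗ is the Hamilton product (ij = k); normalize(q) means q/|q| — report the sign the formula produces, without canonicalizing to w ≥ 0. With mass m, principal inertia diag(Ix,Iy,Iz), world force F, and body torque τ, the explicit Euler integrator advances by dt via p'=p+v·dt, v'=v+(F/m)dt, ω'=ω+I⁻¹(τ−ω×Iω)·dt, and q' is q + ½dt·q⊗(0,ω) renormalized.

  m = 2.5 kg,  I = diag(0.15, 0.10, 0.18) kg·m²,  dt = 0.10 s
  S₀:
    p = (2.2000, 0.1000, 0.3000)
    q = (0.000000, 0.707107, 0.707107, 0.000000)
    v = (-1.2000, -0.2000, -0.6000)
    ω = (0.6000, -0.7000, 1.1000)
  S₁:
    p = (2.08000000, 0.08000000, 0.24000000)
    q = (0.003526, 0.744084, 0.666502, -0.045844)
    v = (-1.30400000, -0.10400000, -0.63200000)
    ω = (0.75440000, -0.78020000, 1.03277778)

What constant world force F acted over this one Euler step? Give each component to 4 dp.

F = (-2.6000, 2.4000, -0.8000)

Δv = v₁−v₀ = (-0.10400000, 0.09600000, -0.03200000)
F = m·Δv/dt = (-2.6000, 2.4000, -0.8000)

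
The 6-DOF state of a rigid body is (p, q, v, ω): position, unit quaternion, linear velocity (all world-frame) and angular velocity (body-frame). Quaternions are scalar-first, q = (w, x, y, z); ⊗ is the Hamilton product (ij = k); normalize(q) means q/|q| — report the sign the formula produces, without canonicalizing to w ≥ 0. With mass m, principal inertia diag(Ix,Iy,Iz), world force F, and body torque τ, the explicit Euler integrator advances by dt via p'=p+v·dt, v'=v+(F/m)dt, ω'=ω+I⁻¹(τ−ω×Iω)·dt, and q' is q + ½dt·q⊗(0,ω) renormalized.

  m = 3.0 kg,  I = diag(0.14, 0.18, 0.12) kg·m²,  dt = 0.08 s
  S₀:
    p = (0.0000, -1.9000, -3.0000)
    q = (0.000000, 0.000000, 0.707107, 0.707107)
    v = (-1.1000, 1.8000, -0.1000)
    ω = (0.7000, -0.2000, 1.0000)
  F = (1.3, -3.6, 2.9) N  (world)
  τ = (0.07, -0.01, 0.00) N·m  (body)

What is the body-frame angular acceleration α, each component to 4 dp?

precession coupling ω×(Iω) = (0.0120, 0.0140, -0.0056)
angular accel α = (0.4143, -0.1333, 0.0467)

α = (0.4143, -0.1333, 0.0467)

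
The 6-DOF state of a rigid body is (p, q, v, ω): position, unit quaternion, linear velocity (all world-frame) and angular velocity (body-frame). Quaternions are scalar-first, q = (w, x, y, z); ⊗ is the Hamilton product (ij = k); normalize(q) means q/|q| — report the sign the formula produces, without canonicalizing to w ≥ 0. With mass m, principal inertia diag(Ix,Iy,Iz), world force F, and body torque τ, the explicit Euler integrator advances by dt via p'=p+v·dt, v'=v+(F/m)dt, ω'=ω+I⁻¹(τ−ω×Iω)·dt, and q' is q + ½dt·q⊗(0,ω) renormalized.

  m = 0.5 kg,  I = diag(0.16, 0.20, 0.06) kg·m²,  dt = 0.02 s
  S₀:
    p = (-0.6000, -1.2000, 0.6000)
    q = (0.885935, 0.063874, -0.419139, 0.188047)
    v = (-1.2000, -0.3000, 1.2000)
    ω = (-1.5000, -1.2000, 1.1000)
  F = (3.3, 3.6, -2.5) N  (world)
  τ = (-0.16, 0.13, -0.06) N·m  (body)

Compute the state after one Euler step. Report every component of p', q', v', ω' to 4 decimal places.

p' = (-0.6240, -1.2060, 0.6240)
q' = (0.8796, 0.0482, -0.4332, 0.1907)
v' = (-1.0680, -0.1560, 1.1000)
ω' = (-1.5431, -1.1705, 1.0560)

gyro term ω×Iω = (0.1848, -0.1650, 0.0720)
(τ − ω×Iω)/I = (-2.1550, 1.4750, -2.2000)
ω + α·dt = (-1.5431, -1.1705, 1.0560)
Hamilton product q⊗(0,ω) = (-0.6140075, -1.5642990, -1.4154539, 0.2691712)
q' = normalize(q + ½dt·q⊗(0,ω)) = (0.8796, 0.0482, -0.4332, 0.1907)
p' = p + v·dt = (-0.6240, -1.2060, 0.6240)
new velocity v' = (-1.0680, -0.1560, 1.1000)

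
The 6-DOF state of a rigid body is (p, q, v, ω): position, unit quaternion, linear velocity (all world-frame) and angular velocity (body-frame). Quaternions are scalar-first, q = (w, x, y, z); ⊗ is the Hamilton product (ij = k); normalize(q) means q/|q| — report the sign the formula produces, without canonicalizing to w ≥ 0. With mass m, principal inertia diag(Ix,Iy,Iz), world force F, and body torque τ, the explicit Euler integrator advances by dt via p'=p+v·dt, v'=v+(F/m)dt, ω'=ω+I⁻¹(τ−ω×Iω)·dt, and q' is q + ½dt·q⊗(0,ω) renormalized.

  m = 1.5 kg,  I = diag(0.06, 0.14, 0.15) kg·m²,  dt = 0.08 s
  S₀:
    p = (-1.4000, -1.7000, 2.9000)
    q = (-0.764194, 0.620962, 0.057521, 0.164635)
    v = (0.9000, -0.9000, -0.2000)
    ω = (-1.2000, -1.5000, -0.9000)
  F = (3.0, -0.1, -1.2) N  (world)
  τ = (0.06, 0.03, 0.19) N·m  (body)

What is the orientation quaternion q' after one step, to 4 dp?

2q̇ = q⊗(0,ω) = (0.9796074, 1.1122164, 1.5075948, -0.1746432)
updated quaternion q' = (-0.7224, 0.6631, 0.1174, 0.1571)

q' = (-0.7224, 0.6631, 0.1174, 0.1571)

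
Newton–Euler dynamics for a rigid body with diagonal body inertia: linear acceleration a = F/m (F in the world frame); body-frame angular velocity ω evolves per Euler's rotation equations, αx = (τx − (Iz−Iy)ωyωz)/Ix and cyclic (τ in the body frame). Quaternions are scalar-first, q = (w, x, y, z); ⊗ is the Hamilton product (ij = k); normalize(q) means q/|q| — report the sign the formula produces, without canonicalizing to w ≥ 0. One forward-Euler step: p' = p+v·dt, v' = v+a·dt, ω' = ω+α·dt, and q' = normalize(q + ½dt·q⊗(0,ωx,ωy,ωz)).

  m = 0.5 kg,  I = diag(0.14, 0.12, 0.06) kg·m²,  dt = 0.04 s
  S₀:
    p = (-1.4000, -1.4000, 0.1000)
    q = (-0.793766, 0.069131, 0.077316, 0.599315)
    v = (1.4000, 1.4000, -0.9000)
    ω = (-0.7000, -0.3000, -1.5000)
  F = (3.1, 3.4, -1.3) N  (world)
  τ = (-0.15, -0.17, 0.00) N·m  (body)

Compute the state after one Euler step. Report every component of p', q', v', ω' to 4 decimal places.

p' = (-1.3440, -1.3440, 0.0640)
q' = (-0.7739, 0.0815, 0.0757, 0.6234)
v' = (1.6480, 1.6720, -1.0040)
ω' = (-0.7351, -0.3847, -1.4972)

(τ − ω×Iω)/I = (-0.8786, -2.1167, 0.0700)
ω + α·dt = (-0.7351, -0.3847, -1.4972)
q⊗(0,ω) = (0.9705590, 0.6194567, -0.0776942, 1.2240309)
updated quaternion q' = (-0.7739, 0.0815, 0.0757, 0.6234)
a = (6.2000, 6.8000, -2.6000)
p' = p + v·dt = (-1.3440, -1.3440, 0.0640)
v + (F/m)dt = (1.6480, 1.6720, -1.0040)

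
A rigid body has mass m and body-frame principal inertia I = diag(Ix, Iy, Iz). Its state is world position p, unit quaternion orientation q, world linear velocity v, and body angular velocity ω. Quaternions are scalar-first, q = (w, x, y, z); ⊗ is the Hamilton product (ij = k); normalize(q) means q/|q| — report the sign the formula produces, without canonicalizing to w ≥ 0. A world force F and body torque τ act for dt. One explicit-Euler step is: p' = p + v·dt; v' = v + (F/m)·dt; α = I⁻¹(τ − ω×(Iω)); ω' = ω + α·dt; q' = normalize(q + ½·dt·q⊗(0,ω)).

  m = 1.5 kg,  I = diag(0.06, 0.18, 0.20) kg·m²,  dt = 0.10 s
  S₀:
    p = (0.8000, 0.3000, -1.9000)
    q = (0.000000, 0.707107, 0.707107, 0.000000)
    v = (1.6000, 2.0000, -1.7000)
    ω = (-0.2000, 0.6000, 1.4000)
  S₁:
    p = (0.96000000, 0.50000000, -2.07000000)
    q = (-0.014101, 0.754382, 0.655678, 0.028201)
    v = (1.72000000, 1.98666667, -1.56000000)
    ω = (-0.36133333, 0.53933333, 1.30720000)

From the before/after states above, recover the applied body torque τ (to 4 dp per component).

τ = (-0.0800, -0.0700, -0.2000)

rate change Δω = (-0.16133333, -0.06066667, -0.09280000)
precession coupling = (0.0168, 0.0392, -0.0144)
τ = I·(Δω/dt) + ω₀×(Iω₀) = (-0.0800, -0.0700, -0.2000)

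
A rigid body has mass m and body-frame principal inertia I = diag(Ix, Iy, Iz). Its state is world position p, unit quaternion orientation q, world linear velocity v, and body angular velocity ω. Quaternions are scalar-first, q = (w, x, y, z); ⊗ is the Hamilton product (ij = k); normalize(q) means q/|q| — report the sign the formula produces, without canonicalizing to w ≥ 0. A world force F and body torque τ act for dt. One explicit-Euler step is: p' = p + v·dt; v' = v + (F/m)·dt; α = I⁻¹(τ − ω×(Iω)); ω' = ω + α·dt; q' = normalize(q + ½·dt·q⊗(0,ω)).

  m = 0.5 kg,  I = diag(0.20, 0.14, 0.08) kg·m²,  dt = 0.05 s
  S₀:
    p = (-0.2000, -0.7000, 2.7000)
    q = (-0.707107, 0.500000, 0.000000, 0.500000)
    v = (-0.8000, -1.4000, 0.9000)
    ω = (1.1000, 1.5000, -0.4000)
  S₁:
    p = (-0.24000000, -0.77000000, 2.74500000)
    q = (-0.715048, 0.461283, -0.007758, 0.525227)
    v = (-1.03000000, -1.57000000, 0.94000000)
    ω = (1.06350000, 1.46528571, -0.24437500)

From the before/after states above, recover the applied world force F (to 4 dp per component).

velocity change Δv = (-0.23000000, -0.17000000, 0.04000000)
applied force F = (-2.3000, -1.7000, 0.4000)

F = (-2.3000, -1.7000, 0.4000)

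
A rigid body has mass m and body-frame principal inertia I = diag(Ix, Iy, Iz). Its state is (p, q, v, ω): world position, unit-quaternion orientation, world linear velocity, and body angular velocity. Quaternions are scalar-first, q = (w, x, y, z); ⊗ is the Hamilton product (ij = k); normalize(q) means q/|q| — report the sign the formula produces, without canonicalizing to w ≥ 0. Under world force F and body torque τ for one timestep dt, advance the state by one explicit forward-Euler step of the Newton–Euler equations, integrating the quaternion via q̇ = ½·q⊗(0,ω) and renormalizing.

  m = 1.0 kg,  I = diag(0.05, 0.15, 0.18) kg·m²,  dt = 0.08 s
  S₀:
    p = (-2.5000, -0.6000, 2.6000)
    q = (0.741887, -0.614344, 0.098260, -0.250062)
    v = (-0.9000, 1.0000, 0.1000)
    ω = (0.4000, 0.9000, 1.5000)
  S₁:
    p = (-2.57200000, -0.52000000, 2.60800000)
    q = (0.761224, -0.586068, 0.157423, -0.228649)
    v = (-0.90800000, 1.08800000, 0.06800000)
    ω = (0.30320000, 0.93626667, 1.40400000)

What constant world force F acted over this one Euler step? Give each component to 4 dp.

F = (-0.1000, 1.1000, -0.4000)

v₁ − v₀ = (-0.00800000, 0.08800000, -0.03200000)
F = m·Δv/dt = (-0.1000, 1.1000, -0.4000)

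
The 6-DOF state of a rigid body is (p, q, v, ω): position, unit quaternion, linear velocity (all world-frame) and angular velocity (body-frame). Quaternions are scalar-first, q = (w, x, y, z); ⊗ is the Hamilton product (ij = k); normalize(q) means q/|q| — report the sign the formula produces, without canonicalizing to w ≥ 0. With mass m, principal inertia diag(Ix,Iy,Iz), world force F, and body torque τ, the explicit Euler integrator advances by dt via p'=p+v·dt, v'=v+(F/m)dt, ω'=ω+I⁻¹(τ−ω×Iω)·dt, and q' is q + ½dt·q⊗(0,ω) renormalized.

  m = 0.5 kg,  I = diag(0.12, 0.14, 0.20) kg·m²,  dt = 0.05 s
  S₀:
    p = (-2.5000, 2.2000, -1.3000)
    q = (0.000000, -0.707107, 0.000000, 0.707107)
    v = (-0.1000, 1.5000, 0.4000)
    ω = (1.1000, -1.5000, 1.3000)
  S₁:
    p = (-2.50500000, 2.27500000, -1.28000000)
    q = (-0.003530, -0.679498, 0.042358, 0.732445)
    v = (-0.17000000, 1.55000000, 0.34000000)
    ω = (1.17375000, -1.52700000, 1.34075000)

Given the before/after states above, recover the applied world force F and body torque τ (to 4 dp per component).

F = (-0.7000, 0.5000, -0.6000)
τ = (0.0600, -0.1900, 0.1300)

velocity change Δv = (-0.07000000, 0.05000000, -0.06000000)
applied force F = (-0.7000, 0.5000, -0.6000)
rate change Δω = (0.07375000, -0.02700000, 0.04075000)
applied torque τ = (0.0600, -0.1900, 0.1300)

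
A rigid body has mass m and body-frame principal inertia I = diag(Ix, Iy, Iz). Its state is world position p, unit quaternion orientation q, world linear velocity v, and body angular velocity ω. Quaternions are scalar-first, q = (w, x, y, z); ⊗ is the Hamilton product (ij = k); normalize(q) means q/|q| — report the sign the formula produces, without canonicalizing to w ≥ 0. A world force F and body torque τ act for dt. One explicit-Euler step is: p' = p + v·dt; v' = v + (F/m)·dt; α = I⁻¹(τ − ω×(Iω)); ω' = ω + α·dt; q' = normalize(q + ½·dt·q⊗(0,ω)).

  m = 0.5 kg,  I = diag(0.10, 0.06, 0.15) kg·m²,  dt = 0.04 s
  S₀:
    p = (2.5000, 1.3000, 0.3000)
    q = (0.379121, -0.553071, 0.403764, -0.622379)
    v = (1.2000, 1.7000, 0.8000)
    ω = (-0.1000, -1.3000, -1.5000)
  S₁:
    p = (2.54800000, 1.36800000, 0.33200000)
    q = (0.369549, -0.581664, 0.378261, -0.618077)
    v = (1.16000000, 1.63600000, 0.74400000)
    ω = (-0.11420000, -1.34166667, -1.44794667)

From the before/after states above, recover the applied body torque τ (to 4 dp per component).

rate change Δω = (-0.01420000, -0.04166667, 0.05205333)
τ = I·(Δω/dt) + ω₀×(Iω₀) = (0.1400, -0.0700, 0.1900)

τ = (0.1400, -0.0700, 0.1900)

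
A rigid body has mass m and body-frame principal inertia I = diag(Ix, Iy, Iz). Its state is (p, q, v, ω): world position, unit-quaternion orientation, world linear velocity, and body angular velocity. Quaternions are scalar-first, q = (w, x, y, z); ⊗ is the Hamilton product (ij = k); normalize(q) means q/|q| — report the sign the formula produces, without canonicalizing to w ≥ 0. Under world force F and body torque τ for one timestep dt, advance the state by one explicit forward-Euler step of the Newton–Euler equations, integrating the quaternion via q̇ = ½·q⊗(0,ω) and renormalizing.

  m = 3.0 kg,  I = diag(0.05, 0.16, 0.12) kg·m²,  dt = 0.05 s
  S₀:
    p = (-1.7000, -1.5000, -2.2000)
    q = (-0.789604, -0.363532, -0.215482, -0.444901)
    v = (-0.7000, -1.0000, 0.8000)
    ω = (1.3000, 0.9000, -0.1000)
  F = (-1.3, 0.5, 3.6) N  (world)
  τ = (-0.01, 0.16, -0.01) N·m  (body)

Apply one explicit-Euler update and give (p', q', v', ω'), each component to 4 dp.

precession coupling ω×(Iω) = (0.0036, 0.0091, 0.1287)
(τ − ω×Iω)/I = (-0.2720, 0.9431, -1.1558)
ω' = ω + α·dt = (1.2864, 0.9472, -0.1578)
q⊗(0,ω) = (0.6220353, -0.6045261, -1.3253681, 0.0319082)
q + ½dt·q⊗(0,ω), renormalized = (-0.7734, -0.3783, -0.2484, -0.4438)
p + v·dt = (-1.7350, -1.5500, -2.1600)
v + (F/m)dt = (-0.7217, -0.9917, 0.8600)

p' = (-1.7350, -1.5500, -2.1600)
q' = (-0.7734, -0.3783, -0.2484, -0.4438)
v' = (-0.7217, -0.9917, 0.8600)
ω' = (1.2864, 0.9472, -0.1578)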